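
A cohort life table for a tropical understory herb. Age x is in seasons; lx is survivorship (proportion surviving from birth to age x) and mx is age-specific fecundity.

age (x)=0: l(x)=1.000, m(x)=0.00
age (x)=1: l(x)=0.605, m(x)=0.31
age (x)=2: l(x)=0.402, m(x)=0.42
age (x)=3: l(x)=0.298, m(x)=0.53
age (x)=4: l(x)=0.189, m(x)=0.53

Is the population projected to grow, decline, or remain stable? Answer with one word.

R0 = Σ lx·mx = 0 + 0.18755 + 0.16884 + 0.15794 + 0.10017 = 0.6145
R0 < 1, so the population is declining.

declining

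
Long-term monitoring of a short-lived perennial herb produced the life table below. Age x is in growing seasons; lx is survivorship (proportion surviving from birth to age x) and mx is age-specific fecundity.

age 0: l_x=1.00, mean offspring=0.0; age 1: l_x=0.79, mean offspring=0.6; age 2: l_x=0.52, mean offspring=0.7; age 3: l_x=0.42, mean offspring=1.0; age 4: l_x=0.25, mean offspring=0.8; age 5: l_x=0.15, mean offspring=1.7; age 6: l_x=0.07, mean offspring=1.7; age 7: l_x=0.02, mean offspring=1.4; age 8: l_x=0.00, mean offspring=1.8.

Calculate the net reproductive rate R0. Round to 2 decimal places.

1.86

lx·mx by age: 0, 0.474, 0.364, 0.42, 0.2, 0.255, 0.119, 0.028, 0
R0 = Σ lx·mx = 1.86 → 1.86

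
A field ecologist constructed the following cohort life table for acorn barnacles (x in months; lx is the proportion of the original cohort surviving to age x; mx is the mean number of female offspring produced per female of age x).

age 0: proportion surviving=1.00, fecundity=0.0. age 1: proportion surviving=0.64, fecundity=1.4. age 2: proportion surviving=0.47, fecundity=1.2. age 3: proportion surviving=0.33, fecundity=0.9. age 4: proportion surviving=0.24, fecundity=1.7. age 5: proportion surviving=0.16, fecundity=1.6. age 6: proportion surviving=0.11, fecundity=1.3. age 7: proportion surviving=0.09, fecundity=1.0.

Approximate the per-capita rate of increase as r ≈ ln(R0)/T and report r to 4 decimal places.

0.3541

R0 = Σ lx·mx = 0 + 0.896 + 0.564 + 0.297 + 0.408 + 0.256 + 0.143 + 0.09 = 2.654
Σ x·lx·mx = 7.315; T = 7.315/2.654 = 2.75622…
r ≈ ln(R0)/T = ln(2.654)/2.75622… = 0.354133… → 0.3541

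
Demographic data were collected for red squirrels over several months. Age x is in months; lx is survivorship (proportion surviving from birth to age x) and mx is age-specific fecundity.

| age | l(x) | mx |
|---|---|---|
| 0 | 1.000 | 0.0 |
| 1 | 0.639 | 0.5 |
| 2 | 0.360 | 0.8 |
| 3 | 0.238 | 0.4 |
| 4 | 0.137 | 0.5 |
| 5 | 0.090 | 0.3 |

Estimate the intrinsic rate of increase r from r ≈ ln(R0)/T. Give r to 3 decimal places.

R0 = Σ lx·mx = 0 + 0.3195 + 0.288 + 0.0952 + 0.0685 + 0.027 = 0.7982
Σ x·lx·mx = 1.5901; T = 1.5901/0.7982 = 1.99211…
r ≈ ln(R0)/T = ln(0.7982)/1.99211… = -0.11314… → -0.113

-0.113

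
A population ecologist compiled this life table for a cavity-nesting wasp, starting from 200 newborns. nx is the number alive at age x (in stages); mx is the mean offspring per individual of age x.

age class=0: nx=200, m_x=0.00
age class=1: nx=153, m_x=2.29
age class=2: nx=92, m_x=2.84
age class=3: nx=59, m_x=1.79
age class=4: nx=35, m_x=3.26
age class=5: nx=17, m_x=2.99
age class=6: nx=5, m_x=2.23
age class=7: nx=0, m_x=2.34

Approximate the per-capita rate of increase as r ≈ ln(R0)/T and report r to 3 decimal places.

0.680

lx = nx/n0 = nx/200: 1, 0.765, 0.46, 0.295, 0.175, 0.085, 0.025, 0
R0 = Σ lx·mx = 0 + 1.75185 + 1.3064 + 0.52805 + 0.5705 + 0.25415 + 0.05575 + 0 = 4.4667
Σ x·lx·mx = 9.83605; T = 9.83605/4.4667 = 2.20208…
r ≈ ln(R0)/T = ln(4.4667)/2.20208… = 0.67965… → 0.680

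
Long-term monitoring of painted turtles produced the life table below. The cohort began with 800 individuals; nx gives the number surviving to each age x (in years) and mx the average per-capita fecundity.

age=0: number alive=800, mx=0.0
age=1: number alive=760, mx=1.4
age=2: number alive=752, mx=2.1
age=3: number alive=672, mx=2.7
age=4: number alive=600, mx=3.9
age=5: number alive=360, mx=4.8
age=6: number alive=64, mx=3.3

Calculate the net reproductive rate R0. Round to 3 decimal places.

lx = nx/n0 = nx/800: 1, 0.95, 0.94, 0.84, 0.75, 0.45, 0.08
lx·mx by age: 0, 1.33, 1.974, 2.268, 2.925, 2.16, 0.264
R0 = Σ lx·mx = 10.921 → 10.921

10.921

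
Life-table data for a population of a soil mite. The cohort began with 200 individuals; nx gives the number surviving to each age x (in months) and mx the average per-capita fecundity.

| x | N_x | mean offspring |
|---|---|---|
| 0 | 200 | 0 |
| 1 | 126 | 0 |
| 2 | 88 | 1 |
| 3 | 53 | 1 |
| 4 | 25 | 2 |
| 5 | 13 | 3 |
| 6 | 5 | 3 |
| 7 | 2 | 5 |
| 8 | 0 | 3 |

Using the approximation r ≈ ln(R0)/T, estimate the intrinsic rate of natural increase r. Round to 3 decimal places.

lx = nx/n0 = nx/200: 1, 0.63, 0.44, 0.265, 0.125, 0.065, 0.025, 0.01, 0
R0 = Σ lx·mx = 0 + 0 + 0.44 + 0.265 + 0.25 + 0.195 + 0.075 + 0.05 + 0 = 1.275
Σ x·lx·mx = 4.45; T = 4.45/1.275 = 3.4902…
r ≈ ln(R0)/T = ln(1.275)/3.4902… = 0.06961… → 0.070

0.070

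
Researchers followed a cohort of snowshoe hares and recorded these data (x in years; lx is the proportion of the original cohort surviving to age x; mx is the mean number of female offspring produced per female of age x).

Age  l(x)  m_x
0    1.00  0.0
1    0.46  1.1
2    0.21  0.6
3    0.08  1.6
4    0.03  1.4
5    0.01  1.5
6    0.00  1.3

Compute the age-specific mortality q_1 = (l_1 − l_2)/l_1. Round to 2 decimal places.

q_1 = (l_1 − l_2) / l_1 = (0.46 − 0.21) / 0.46
     = 0.25 / 0.46 = 0.543478… → 0.54

0.54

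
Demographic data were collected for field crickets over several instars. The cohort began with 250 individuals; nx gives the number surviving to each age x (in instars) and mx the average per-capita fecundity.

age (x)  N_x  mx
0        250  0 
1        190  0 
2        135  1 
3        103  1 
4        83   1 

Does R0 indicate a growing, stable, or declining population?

growing

lx = nx/n0 = nx/250: 1, 0.76, 0.54, 0.412, 0.332
R0 = Σ lx·mx = 0 + 0 + 0.54 + 0.412 + 0.332 = 1.284
R0 > 1, so the population is growing.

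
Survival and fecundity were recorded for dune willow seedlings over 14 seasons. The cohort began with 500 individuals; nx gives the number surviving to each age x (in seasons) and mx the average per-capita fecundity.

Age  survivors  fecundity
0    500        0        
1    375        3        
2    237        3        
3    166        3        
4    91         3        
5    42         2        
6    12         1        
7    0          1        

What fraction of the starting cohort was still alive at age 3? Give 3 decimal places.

l_3 = n_3/n_0 = 166/500 = 0.332 → 0.332

0.332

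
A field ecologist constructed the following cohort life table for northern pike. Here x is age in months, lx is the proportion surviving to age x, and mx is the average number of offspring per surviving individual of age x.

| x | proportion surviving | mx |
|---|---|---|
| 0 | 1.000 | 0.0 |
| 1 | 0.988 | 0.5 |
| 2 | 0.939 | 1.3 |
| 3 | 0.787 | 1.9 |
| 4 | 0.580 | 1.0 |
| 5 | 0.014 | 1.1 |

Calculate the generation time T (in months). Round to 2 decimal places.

lx·mx: 0, 0.494, 1.2207, 1.4953, 0.58, 0.0154 → R0 = 3.8054
x·lx·mx: 0, 0.494, 2.4414, 4.4859, 2.32, 0.077 → Σ = 9.8183
T = 9.8183 / 3.8054 = 2.580097… → 2.58

2.58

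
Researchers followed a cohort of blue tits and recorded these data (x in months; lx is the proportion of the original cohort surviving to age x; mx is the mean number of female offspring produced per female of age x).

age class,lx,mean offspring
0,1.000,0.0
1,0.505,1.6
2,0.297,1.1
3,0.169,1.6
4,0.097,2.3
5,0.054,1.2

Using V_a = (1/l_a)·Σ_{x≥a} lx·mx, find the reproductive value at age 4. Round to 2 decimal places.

lx·mx for x ≥ 4: 0.2231, 0.0648 → sum = 0.2879
V_4 = 0.2879 / l_4 = 0.2879 / 0.097 = 2.968041… → 2.97

2.97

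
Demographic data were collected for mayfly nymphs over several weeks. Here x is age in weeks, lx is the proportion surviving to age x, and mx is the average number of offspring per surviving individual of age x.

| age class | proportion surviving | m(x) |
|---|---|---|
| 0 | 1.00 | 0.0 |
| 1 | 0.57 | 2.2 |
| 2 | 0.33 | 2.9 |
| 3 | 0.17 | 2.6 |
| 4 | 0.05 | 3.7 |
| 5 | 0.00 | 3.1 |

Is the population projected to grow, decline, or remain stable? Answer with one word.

R0 = Σ lx·mx = 0 + 1.254 + 0.957 + 0.442 + 0.185 + 0 = 2.838
R0 > 1, so the population is growing.

growing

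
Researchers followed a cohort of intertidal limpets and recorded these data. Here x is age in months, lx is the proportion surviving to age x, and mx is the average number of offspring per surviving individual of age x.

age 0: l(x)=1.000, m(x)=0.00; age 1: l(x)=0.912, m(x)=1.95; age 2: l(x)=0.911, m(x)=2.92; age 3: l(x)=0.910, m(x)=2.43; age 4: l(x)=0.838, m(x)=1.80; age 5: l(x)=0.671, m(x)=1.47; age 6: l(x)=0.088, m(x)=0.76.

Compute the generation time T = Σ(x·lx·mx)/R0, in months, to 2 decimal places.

2.72

lx·mx: 0, 1.7784, 2.66012, 2.2113, 1.5084, 0.98637, 0.06688 → R0 = 9.21147
x·lx·mx: 0, 1.7784, 5.32024, 6.6339, 6.0336, 4.93185, 0.40128 → Σ = 25.09927
T = 25.09927 / 9.21147 = 2.724784… → 2.72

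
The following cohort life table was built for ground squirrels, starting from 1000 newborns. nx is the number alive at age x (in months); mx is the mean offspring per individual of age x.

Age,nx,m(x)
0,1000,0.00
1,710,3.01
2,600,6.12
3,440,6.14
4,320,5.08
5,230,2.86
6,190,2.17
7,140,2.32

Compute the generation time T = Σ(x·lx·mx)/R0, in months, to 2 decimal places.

lx = nx/n0 = nx/1000: 1, 0.71, 0.6, 0.44, 0.32, 0.23, 0.19, 0.14
lx·mx: 0, 2.1371, 3.672, 2.7016, 1.6256, 0.6578, 0.4123, 0.3248 → R0 = 11.5312
x·lx·mx: 0, 2.1371, 7.344, 8.1048, 6.5024, 3.289, 2.4738, 2.2736 → Σ = 32.1247
T = 32.1247 / 11.5312 = 2.785894… → 2.79

2.79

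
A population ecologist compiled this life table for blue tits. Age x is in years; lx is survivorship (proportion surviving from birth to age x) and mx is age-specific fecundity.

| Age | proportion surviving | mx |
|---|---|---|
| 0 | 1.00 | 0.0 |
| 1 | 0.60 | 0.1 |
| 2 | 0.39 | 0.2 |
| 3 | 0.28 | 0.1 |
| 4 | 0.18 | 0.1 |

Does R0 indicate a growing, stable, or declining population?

R0 = Σ lx·mx = 0 + 0.06 + 0.078 + 0.028 + 0.018 = 0.184
R0 < 1, so the population is declining.

declining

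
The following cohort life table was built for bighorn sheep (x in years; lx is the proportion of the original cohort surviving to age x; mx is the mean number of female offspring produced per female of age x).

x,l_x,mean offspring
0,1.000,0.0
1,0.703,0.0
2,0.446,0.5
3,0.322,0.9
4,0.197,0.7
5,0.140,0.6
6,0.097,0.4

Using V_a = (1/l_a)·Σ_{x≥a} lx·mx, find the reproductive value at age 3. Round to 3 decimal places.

1.710

lx·mx for x ≥ 3: 0.2898, 0.1379, 0.084, 0.0388 → sum = 0.5505
V_3 = 0.5505 / l_3 = 0.5505 / 0.322 = 1.709627… → 1.710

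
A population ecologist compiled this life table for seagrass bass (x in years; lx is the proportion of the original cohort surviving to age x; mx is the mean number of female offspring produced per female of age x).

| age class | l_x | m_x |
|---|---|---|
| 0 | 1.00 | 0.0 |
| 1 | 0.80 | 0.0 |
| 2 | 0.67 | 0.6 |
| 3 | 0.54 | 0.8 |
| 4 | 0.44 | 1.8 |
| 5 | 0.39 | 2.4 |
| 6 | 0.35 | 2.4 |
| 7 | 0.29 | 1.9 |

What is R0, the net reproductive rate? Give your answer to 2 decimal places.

3.95

lx·mx by age: 0, 0, 0.402, 0.432, 0.792, 0.936, 0.84, 0.551
R0 = Σ lx·mx = 3.953 → 3.95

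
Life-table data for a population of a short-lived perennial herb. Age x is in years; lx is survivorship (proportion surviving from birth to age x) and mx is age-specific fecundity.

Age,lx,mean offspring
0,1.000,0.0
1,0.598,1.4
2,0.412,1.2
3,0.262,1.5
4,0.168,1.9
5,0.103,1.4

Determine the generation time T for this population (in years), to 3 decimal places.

lx·mx: 0, 0.8372, 0.4944, 0.393, 0.3192, 0.1442 → R0 = 2.188
x·lx·mx: 0, 0.8372, 0.9888, 1.179, 1.2768, 0.721 → Σ = 5.0028
T = 5.0028 / 2.188 = 2.286472… → 2.286

2.286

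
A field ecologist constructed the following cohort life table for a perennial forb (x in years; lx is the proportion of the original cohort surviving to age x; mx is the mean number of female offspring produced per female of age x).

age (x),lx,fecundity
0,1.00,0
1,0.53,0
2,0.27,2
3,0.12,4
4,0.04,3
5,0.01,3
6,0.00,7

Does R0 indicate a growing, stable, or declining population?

growing

R0 = Σ lx·mx = 0 + 0 + 0.54 + 0.48 + 0.12 + 0.03 + 0 = 1.17
R0 > 1, so the population is growing.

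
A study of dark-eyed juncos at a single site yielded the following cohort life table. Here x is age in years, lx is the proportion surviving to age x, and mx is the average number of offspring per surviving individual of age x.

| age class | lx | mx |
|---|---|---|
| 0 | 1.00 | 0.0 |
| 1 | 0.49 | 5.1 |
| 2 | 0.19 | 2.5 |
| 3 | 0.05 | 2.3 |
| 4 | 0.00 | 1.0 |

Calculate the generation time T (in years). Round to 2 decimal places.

lx·mx: 0, 2.499, 0.475, 0.115, 0 → R0 = 3.089
x·lx·mx: 0, 2.499, 0.95, 0.345, 0 → Σ = 3.794
T = 3.794 / 3.089 = 1.228229… → 1.23

1.23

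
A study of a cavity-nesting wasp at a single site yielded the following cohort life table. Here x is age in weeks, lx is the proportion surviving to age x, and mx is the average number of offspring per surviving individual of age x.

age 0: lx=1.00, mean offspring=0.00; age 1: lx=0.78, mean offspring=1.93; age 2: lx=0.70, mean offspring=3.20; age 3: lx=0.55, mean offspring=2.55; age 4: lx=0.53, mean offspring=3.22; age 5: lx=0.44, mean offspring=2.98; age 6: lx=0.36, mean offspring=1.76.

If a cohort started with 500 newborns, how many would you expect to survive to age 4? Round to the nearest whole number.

Expected survivors = N0 · l_4 = 500 × 0.53 = 265 → 265

265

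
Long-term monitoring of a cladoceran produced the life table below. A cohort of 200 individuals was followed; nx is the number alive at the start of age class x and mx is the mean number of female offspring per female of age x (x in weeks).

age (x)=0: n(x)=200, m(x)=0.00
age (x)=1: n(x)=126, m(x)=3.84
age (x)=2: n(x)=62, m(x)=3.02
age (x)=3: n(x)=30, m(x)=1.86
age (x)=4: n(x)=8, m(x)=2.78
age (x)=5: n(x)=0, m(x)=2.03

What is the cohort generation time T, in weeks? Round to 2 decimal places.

lx = nx/n0 = nx/200: 1, 0.63, 0.31, 0.15, 0.04, 0
lx·mx: 0, 2.4192, 0.9362, 0.279, 0.1112, 0 → R0 = 3.7456
x·lx·mx: 0, 2.4192, 1.8724, 0.837, 0.4448, 0 → Σ = 5.5734
T = 5.5734 / 3.7456 = 1.487986… → 1.49

1.49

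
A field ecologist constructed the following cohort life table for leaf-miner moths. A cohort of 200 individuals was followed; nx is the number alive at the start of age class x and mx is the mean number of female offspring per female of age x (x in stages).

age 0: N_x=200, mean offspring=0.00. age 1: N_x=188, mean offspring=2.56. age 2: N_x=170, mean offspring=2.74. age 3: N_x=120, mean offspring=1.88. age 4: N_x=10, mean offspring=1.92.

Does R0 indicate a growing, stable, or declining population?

growing

lx = nx/n0 = nx/200: 1, 0.94, 0.85, 0.6, 0.05
R0 = Σ lx·mx = 0 + 2.4064 + 2.329 + 1.128 + 0.096 = 5.9594
R0 > 1, so the population is growing.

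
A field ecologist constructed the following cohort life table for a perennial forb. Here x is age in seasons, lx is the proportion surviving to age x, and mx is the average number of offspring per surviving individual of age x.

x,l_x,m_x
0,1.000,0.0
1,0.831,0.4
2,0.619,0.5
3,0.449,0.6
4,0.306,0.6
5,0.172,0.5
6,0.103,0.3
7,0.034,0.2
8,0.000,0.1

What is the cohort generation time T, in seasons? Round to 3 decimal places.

2.591

lx·mx: 0, 0.3324, 0.3095, 0.2694, 0.1836, 0.086, 0.0309, 0.0068, 0 → R0 = 1.2186
x·lx·mx: 0, 0.3324, 0.619, 0.8082, 0.7344, 0.43, 0.1854, 0.0476, 0 → Σ = 3.157
T = 3.157 / 1.2186 = 2.590678… → 2.591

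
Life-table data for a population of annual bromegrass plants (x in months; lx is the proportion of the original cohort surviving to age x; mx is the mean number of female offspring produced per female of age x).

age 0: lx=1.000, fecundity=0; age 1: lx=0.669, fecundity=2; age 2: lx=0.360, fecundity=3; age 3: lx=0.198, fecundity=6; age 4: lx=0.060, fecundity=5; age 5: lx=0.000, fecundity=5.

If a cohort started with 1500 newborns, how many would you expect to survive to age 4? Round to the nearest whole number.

Expected survivors = N0 · l_4 = 1500 × 0.060 = 90 → 90

90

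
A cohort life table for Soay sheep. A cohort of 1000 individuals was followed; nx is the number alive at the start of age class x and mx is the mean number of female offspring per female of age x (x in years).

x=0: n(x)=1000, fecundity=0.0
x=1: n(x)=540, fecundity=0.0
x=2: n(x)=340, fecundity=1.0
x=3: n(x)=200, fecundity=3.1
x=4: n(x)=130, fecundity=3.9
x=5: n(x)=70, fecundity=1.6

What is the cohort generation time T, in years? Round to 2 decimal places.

3.25

lx = nx/n0 = nx/1000: 1, 0.54, 0.34, 0.2, 0.13, 0.07
lx·mx: 0, 0, 0.34, 0.62, 0.507, 0.112 → R0 = 1.579
x·lx·mx: 0, 0, 0.68, 1.86, 2.028, 0.56 → Σ = 5.128
T = 5.128 / 1.579 = 3.247625… → 3.25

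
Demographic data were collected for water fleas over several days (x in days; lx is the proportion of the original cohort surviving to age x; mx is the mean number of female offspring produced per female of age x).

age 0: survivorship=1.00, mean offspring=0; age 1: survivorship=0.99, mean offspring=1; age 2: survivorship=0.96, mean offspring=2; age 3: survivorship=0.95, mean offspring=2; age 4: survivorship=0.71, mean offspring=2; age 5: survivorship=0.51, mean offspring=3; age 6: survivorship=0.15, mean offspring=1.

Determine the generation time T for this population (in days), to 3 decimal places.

3.130

lx·mx: 0, 0.99, 1.92, 1.9, 1.42, 1.53, 0.15 → R0 = 7.91
x·lx·mx: 0, 0.99, 3.84, 5.7, 5.68, 7.65, 0.9 → Σ = 24.76
T = 24.76 / 7.91 = 3.130215… → 3.130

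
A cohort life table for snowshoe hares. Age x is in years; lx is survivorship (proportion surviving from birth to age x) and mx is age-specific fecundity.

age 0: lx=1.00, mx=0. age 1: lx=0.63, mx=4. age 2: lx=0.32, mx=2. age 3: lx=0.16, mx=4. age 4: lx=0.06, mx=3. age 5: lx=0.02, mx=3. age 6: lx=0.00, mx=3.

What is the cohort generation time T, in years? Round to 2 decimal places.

lx·mx: 0, 2.52, 0.64, 0.64, 0.18, 0.06, 0 → R0 = 4.04
x·lx·mx: 0, 2.52, 1.28, 1.92, 0.72, 0.3, 0 → Σ = 6.74
T = 6.74 / 4.04 = 1.668317… → 1.67

1.67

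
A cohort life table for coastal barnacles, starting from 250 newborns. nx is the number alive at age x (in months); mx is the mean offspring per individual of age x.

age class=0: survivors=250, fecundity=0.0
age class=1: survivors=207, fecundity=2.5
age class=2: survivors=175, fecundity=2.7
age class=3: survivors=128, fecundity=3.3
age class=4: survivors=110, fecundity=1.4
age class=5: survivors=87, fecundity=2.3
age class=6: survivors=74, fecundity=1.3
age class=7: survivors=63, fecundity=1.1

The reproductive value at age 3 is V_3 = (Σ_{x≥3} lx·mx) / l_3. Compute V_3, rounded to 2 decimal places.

7.36

lx = nx/n0 = nx/250: 1, 0.828, 0.7, 0.512, 0.44, 0.348, 0.296, 0.252
lx·mx for x ≥ 3: 1.6896, 0.616, 0.8004, 0.3848, 0.2772 → sum = 3.768
V_3 = 3.768 / l_3 = 3.768 / 0.512 = 7.359375 → 7.36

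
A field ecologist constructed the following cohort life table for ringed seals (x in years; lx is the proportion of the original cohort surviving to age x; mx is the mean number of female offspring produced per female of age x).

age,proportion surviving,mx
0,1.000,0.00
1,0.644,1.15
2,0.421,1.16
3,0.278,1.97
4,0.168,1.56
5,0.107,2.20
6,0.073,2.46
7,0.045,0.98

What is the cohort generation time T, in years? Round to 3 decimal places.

lx·mx: 0, 0.7406, 0.48836, 0.54766, 0.26208, 0.2354, 0.17958, 0.0441 → R0 = 2.49778
x·lx·mx: 0, 0.7406, 0.97672, 1.64298, 1.04832, 1.177, 1.07748, 0.3087 → Σ = 6.9718
T = 6.9718 / 2.49778 = 2.791199… → 2.791

2.791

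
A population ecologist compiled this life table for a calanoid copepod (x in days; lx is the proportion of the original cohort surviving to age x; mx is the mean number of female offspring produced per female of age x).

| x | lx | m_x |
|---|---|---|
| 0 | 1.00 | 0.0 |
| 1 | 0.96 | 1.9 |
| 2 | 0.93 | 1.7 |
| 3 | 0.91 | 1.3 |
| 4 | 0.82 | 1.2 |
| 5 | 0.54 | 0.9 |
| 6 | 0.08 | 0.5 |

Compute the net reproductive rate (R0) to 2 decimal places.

6.10

lx·mx by age: 0, 1.824, 1.581, 1.183, 0.984, 0.486, 0.04
R0 = Σ lx·mx = 6.098 → 6.10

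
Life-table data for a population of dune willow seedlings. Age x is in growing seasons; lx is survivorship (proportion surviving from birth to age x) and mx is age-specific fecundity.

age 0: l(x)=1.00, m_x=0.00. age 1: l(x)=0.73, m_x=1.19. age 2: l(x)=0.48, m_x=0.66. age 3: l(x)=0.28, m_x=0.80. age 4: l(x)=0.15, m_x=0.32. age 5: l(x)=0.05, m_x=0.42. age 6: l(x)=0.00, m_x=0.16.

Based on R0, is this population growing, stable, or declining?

growing

R0 = Σ lx·mx = 0 + 0.8687 + 0.3168 + 0.224 + 0.048 + 0.021 + 0 = 1.4785
R0 > 1, so the population is growing.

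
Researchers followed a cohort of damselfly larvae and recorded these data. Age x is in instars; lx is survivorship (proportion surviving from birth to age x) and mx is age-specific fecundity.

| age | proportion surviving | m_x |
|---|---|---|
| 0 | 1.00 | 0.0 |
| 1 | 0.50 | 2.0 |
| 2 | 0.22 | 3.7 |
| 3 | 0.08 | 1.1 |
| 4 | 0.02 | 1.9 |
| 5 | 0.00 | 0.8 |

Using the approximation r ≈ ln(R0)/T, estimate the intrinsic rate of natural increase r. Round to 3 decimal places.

R0 = Σ lx·mx = 0 + 1 + 0.814 + 0.088 + 0.038 + 0 = 1.94
Σ x·lx·mx = 3.044; T = 3.044/1.94 = 1.56907…
r ≈ ln(R0)/T = ln(1.94)/1.56907… = 0.42234… → 0.422

0.422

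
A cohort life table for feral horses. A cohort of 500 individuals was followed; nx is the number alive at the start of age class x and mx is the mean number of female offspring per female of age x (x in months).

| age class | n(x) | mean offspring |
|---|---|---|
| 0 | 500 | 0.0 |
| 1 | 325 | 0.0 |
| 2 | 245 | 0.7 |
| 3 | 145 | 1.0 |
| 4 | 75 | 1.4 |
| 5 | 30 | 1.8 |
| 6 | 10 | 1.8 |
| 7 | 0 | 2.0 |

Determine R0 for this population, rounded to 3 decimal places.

0.987

lx = nx/n0 = nx/500: 1, 0.65, 0.49, 0.29, 0.15, 0.06, 0.02, 0
lx·mx by age: 0, 0, 0.343, 0.29, 0.21, 0.108, 0.036, 0
R0 = Σ lx·mx = 0.987 → 0.987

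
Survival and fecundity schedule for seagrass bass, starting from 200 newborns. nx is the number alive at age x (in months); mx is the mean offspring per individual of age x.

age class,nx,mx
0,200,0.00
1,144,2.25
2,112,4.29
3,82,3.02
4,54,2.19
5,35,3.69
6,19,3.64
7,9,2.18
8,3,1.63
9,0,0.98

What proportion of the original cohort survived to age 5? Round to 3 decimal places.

l_5 = n_5/n_0 = 35/200 = 0.175 → 0.175

0.175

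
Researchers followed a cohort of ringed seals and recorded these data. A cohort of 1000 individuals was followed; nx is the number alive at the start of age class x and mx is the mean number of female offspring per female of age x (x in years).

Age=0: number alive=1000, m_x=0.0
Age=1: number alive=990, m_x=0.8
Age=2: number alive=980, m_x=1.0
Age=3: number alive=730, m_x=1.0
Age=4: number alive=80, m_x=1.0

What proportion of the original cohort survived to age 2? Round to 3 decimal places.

l_2 = n_2/n_0 = 980/1000 = 0.98 → 0.980

0.980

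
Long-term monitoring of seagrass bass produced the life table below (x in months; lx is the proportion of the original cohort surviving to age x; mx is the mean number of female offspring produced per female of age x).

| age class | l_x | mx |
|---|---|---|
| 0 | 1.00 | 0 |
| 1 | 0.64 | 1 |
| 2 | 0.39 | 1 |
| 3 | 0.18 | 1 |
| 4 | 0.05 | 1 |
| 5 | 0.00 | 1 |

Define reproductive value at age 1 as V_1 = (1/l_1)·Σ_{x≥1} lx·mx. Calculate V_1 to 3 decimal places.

lx·mx for x ≥ 1: 0.64, 0.39, 0.18, 0.05, 0 → sum = 1.26
V_1 = 1.26 / l_1 = 1.26 / 0.64 = 1.96875 → 1.969

1.969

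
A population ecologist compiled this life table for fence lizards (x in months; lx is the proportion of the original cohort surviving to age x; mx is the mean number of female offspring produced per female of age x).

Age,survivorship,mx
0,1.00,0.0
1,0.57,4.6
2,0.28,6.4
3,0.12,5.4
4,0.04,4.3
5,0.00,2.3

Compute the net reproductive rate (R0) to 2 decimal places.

5.23

lx·mx by age: 0, 2.622, 1.792, 0.648, 0.172, 0
R0 = Σ lx·mx = 5.234 → 5.23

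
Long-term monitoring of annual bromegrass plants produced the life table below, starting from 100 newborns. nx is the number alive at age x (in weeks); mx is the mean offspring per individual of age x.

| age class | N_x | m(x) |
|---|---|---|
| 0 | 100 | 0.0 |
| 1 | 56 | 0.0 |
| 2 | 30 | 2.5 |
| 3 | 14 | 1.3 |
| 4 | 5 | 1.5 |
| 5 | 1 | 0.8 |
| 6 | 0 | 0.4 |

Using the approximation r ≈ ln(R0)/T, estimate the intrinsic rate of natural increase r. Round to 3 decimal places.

0.006

lx = nx/n0 = nx/100: 1, 0.56, 0.3, 0.14, 0.05, 0.01, 0
R0 = Σ lx·mx = 0 + 0 + 0.75 + 0.182 + 0.075 + 0.008 + 0 = 1.015
Σ x·lx·mx = 2.386; T = 2.386/1.015 = 2.35074…
r ≈ ln(R0)/T = ln(1.015)/2.35074… = 0.00633… → 0.006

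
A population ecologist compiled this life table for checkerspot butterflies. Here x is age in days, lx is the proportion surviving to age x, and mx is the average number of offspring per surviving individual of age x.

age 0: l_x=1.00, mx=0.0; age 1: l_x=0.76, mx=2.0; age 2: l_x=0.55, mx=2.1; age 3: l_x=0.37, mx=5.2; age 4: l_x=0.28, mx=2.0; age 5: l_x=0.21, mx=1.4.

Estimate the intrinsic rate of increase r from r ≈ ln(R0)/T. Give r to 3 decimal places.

0.695

R0 = Σ lx·mx = 0 + 1.52 + 1.155 + 1.924 + 0.56 + 0.294 = 5.453
Σ x·lx·mx = 13.312; T = 13.312/5.453 = 2.44123…
r ≈ ln(R0)/T = ln(5.453)/2.44123… = 0.6948… → 0.695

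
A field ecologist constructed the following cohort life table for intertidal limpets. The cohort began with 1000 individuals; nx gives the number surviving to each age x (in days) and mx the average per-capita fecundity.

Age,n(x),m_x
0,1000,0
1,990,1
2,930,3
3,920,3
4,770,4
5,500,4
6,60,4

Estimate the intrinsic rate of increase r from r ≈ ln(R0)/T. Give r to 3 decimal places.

0.760

lx = nx/n0 = nx/1000: 1, 0.99, 0.93, 0.92, 0.77, 0.5, 0.06
R0 = Σ lx·mx = 0 + 0.99 + 2.79 + 2.76 + 3.08 + 2 + 0.24 = 11.86
Σ x·lx·mx = 38.61; T = 38.61/11.86 = 3.25548…
r ≈ ln(R0)/T = ln(11.86)/3.25548… = 0.75969… → 0.760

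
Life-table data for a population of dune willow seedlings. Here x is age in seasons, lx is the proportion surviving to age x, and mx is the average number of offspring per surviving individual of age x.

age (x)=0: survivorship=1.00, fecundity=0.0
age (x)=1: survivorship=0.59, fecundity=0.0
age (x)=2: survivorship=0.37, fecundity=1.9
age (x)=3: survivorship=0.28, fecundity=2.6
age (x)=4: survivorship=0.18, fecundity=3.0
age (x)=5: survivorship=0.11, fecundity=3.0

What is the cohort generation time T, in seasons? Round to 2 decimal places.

lx·mx: 0, 0, 0.703, 0.728, 0.54, 0.33 → R0 = 2.301
x·lx·mx: 0, 0, 1.406, 2.184, 2.16, 1.65 → Σ = 7.4
T = 7.4 / 2.301 = 3.215993… → 3.22

3.22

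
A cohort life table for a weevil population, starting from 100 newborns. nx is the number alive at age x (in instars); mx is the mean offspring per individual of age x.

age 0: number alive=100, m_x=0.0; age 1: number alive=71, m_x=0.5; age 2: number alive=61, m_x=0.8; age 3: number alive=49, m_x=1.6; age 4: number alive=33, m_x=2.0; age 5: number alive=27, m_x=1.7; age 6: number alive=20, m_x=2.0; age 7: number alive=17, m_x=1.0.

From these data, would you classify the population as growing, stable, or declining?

lx = nx/n0 = nx/100: 1, 0.71, 0.61, 0.49, 0.33, 0.27, 0.2, 0.17
R0 = Σ lx·mx = 0 + 0.355 + 0.488 + 0.784 + 0.66 + 0.459 + 0.4 + 0.17 = 3.316
R0 > 1, so the population is growing.

growing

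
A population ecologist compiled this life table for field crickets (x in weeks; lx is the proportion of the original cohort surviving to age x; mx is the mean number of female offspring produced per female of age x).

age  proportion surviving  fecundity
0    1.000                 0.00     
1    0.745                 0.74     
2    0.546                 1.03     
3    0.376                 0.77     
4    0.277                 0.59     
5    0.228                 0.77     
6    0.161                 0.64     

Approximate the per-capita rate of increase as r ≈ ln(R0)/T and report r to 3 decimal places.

0.241

R0 = Σ lx·mx = 0 + 0.5513 + 0.56238 + 0.28952 + 0.16343 + 0.17556 + 0.10304 = 1.84523
Σ x·lx·mx = 4.69438; T = 4.69438/1.84523 = 2.54406…
r ≈ ln(R0)/T = ln(1.84523)/2.54406… = 0.2408… → 0.241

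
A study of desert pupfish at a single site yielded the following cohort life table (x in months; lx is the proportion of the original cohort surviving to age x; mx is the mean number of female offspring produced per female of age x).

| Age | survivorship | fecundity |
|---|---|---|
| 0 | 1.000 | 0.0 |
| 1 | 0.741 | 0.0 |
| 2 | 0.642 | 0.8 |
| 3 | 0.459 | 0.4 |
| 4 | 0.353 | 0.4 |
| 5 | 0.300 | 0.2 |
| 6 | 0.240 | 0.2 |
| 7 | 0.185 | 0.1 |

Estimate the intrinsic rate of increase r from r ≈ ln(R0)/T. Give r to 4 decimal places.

-0.0121

R0 = Σ lx·mx = 0 + 0 + 0.5136 + 0.1836 + 0.1412 + 0.06 + 0.048 + 0.0185 = 0.9649
Σ x·lx·mx = 2.8603; T = 2.8603/0.9649 = 2.96435…
r ≈ ln(R0)/T = ln(0.9649)/2.96435… = -0.012054… → -0.0121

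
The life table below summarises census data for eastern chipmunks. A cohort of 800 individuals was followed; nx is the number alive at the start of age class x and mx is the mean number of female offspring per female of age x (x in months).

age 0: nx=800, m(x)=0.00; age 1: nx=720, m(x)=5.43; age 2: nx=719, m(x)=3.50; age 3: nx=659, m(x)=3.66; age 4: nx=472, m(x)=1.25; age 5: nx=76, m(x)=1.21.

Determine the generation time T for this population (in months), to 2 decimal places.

lx = nx/n0 = nx/800: 1, 0.9, 0.89875, 0.82375, 0.59, 0.095
lx·mx: 0, 4.887, 3.145625…, 3.014925…, 0.7375, 0.11495 → R0 = 11.9…
x·lx·mx: 0, 4.887, 6.29125…, 9.044775…, 2.95, 0.57475 → Σ = 23.747775…
T = 23.747775… / 11.9… = 1.995611… → 2.00

2.00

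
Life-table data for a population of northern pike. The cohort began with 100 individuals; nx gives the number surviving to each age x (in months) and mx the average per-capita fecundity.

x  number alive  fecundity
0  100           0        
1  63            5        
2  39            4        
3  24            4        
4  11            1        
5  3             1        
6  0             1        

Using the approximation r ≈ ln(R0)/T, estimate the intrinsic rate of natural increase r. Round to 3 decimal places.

lx = nx/n0 = nx/100: 1, 0.63, 0.39, 0.24, 0.11, 0.03, 0
R0 = Σ lx·mx = 0 + 3.15 + 1.56 + 0.96 + 0.11 + 0.03 + 0 = 5.81
Σ x·lx·mx = 9.74; T = 9.74/5.81 = 1.67642…
r ≈ ln(R0)/T = ln(5.81)/1.67642… = 1.04961… → 1.050

1.050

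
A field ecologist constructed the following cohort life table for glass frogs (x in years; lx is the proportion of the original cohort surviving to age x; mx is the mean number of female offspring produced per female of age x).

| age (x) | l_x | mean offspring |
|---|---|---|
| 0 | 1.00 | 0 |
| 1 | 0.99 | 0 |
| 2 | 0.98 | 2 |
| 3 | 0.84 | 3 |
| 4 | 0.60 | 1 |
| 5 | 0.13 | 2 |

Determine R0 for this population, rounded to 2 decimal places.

5.34

lx·mx by age: 0, 0, 1.96, 2.52, 0.6, 0.26
R0 = Σ lx·mx = 5.34 → 5.34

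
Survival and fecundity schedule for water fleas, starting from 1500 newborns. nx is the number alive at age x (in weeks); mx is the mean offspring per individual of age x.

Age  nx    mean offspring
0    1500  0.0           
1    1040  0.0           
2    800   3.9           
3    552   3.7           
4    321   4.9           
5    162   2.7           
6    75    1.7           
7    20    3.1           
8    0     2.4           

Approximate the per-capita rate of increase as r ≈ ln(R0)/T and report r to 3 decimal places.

lx = nx/n0 = nx/1500: 1, 0.69333…, 0.53333…, 0.368, 0.214, 0.108, 0.05, 0.01333…, 0
R0 = Σ lx·mx = 0 + 0 + 2.08… + 1.3616 + 1.0486 + 0.2916 + 0.085 + 0.04133… + 0 = 4.908133…
Σ x·lx·mx = 14.696533…; T = 14.696533…/4.908133… = 2.99432…
r ≈ ln(R0)/T = ln(4.908133…)/2.99432… = 0.5313… → 0.531

0.531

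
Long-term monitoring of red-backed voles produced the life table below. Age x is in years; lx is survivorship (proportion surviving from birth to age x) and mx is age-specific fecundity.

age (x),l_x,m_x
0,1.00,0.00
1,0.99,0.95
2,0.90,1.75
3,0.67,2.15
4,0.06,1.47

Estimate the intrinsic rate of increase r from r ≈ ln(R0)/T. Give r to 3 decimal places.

R0 = Σ lx·mx = 0 + 0.9405 + 1.575 + 1.4405 + 0.0882 = 4.0442
Σ x·lx·mx = 8.7648; T = 8.7648/4.0442 = 2.16725…
r ≈ ln(R0)/T = ln(4.0442)/2.16725… = 0.64473… → 0.645

0.645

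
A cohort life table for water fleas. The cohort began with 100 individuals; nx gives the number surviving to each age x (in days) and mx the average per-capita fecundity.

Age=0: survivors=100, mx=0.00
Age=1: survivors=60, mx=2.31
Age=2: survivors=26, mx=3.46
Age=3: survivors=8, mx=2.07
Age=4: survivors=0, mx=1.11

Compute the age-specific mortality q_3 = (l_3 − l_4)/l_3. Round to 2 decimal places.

1.00

lx = nx/n0 = nx/100: 1, 0.6, 0.26, 0.08, 0
q_3 = (l_3 − l_4) / l_3 = (0.08 − 0) / 0.08
     = 0.08 / 0.08 = 1 → 1.00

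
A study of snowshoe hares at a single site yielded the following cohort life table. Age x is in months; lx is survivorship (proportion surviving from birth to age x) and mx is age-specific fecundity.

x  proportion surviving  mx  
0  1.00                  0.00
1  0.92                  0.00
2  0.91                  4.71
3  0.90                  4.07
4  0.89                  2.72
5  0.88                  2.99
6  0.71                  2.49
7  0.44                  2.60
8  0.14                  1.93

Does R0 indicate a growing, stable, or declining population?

R0 = Σ lx·mx = 0 + 0 + 4.2861 + 3.663 + 2.4208 + 2.6312 + 1.7679 + 1.144 + 0.2702 = 16.1832
R0 > 1, so the population is growing.

growing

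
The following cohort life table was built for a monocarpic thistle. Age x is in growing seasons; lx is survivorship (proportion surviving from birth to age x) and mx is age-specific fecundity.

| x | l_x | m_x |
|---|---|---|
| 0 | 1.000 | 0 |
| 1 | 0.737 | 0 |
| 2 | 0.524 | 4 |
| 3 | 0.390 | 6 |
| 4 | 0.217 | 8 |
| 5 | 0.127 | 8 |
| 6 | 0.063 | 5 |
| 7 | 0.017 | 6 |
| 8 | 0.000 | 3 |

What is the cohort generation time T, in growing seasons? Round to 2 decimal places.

3.40

lx·mx: 0, 0, 2.096, 2.34, 1.736, 1.016, 0.315, 0.102, 0 → R0 = 7.605
x·lx·mx: 0, 0, 4.192, 7.02, 6.944, 5.08, 1.89, 0.714, 0 → Σ = 25.84
T = 25.84 / 7.605 = 3.397765… → 3.40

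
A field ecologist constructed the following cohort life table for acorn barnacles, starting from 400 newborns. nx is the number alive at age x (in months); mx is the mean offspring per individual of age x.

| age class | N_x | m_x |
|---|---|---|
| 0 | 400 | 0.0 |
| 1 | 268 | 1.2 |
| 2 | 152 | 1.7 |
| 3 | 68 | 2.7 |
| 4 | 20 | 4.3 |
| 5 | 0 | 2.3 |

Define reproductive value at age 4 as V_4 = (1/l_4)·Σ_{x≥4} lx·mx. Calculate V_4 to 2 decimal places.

4.30

lx = nx/n0 = nx/400: 1, 0.67, 0.38, 0.17, 0.05, 0
lx·mx for x ≥ 4: 0.215, 0 → sum = 0.215
V_4 = 0.215 / l_4 = 0.215 / 0.05 = 4.3 → 4.30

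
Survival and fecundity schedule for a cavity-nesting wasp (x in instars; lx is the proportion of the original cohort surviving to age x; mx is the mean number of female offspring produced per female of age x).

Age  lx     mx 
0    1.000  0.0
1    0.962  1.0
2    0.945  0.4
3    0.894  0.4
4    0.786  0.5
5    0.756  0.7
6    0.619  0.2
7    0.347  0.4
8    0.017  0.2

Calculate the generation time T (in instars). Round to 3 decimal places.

lx·mx: 0, 0.962, 0.378, 0.3576, 0.393, 0.5292, 0.1238, 0.1388, 0.0034 → R0 = 2.8858
x·lx·mx: 0, 0.962, 0.756, 1.0728, 1.572, 2.646, 0.7428, 0.9716, 0.0272 → Σ = 8.7504
T = 8.7504 / 2.8858 = 3.032227… → 3.032

3.032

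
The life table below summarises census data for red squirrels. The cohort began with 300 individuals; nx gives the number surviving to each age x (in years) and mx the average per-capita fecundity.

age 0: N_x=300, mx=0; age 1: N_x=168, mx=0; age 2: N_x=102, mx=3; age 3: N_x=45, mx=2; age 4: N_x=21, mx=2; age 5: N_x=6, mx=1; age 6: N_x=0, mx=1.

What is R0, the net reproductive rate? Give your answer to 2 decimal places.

lx = nx/n0 = nx/300: 1, 0.56, 0.34, 0.15, 0.07, 0.02, 0
lx·mx by age: 0, 0, 1.02, 0.3, 0.14, 0.02, 0
R0 = Σ lx·mx = 1.48 → 1.48

1.48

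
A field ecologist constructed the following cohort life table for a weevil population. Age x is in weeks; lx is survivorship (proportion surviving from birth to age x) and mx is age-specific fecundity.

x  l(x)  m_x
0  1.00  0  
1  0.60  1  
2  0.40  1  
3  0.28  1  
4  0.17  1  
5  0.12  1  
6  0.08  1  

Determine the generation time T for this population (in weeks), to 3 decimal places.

lx·mx: 0, 0.6, 0.4, 0.28, 0.17, 0.12, 0.08 → R0 = 1.65
x·lx·mx: 0, 0.6, 0.8, 0.84, 0.68, 0.6, 0.48 → Σ = 4
T = 4 / 1.65 = 2.424242… → 2.424

2.424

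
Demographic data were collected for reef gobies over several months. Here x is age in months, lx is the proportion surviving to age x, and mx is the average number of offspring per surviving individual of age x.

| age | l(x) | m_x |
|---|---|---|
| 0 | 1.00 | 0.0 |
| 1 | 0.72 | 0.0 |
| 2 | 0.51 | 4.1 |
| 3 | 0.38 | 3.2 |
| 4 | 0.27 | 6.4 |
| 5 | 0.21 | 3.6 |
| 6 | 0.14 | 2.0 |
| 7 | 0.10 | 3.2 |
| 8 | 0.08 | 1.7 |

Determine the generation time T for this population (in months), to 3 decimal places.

3.605

lx·mx: 0, 0, 2.091, 1.216, 1.728, 0.756, 0.28, 0.32, 0.136 → R0 = 6.527
x·lx·mx: 0, 0, 4.182, 3.648, 6.912, 3.78, 1.68, 2.24, 1.088 → Σ = 23.53
T = 23.53 / 6.527 = 3.605025… → 3.605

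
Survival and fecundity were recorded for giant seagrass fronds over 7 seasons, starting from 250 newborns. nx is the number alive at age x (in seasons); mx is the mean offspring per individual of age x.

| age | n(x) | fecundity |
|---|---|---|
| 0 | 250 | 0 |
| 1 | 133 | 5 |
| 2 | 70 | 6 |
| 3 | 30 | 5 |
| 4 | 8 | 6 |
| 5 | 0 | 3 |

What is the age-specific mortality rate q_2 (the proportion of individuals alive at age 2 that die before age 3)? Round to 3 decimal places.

0.571

lx = nx/n0 = nx/250: 1, 0.532, 0.28, 0.12, 0.032, 0
q_2 = (l_2 − l_3) / l_2 = (0.28 − 0.12) / 0.28
     = 0.16 / 0.28 = 0.571429… → 0.571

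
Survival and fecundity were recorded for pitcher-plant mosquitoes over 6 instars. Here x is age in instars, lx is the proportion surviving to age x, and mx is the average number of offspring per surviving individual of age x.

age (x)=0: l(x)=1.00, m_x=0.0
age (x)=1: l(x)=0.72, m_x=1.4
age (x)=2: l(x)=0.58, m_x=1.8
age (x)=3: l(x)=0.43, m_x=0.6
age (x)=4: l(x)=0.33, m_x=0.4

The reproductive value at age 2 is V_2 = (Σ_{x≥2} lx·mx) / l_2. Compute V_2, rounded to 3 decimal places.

lx·mx for x ≥ 2: 1.044, 0.258, 0.132 → sum = 1.434
V_2 = 1.434 / l_2 = 1.434 / 0.58 = 2.472414… → 2.472

2.472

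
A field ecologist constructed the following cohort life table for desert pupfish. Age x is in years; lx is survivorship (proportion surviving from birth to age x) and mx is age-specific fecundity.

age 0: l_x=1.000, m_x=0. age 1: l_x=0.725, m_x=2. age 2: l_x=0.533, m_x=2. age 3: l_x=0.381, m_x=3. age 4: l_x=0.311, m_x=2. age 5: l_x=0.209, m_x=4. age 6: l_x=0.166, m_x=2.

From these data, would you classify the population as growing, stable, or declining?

R0 = Σ lx·mx = 0 + 1.45 + 1.066 + 1.143 + 0.622 + 0.836 + 0.332 = 5.449
R0 > 1, so the population is growing.

growing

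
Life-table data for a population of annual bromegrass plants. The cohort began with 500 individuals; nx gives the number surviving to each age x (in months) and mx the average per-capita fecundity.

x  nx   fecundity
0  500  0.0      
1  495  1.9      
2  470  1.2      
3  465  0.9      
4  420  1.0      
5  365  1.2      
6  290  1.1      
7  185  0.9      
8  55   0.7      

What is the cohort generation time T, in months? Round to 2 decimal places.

3.20

lx = nx/n0 = nx/500: 1, 0.99, 0.94, 0.93, 0.84, 0.73, 0.58, 0.37, 0.11
lx·mx: 0, 1.881, 1.128, 0.837, 0.84, 0.876, 0.638, 0.333, 0.077 → R0 = 6.61
x·lx·mx: 0, 1.881, 2.256, 2.511, 3.36, 4.38, 3.828, 2.331, 0.616 → Σ = 21.163
T = 21.163 / 6.61 = 3.201664… → 3.20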